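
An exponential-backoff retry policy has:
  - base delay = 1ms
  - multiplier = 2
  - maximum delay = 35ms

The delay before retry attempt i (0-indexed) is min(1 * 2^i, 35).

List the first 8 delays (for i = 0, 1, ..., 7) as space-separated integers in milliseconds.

Computing each delay:
  i=0: min(1*2^0, 35) = 1
  i=1: min(1*2^1, 35) = 2
  i=2: min(1*2^2, 35) = 4
  i=3: min(1*2^3, 35) = 8
  i=4: min(1*2^4, 35) = 16
  i=5: min(1*2^5, 35) = 32
  i=6: min(1*2^6, 35) = 35
  i=7: min(1*2^7, 35) = 35

Answer: 1 2 4 8 16 32 35 35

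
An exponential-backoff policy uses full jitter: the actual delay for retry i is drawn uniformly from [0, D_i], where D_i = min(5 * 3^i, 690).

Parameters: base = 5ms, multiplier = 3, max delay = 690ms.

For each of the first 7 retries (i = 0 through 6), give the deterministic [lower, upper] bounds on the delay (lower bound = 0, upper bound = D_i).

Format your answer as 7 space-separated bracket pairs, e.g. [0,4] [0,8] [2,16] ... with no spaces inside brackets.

Computing bounds per retry:
  i=0: D_i=min(5*3^0,690)=5, bounds=[0,5]
  i=1: D_i=min(5*3^1,690)=15, bounds=[0,15]
  i=2: D_i=min(5*3^2,690)=45, bounds=[0,45]
  i=3: D_i=min(5*3^3,690)=135, bounds=[0,135]
  i=4: D_i=min(5*3^4,690)=405, bounds=[0,405]
  i=5: D_i=min(5*3^5,690)=690, bounds=[0,690]
  i=6: D_i=min(5*3^6,690)=690, bounds=[0,690]

Answer: [0,5] [0,15] [0,45] [0,135] [0,405] [0,690] [0,690]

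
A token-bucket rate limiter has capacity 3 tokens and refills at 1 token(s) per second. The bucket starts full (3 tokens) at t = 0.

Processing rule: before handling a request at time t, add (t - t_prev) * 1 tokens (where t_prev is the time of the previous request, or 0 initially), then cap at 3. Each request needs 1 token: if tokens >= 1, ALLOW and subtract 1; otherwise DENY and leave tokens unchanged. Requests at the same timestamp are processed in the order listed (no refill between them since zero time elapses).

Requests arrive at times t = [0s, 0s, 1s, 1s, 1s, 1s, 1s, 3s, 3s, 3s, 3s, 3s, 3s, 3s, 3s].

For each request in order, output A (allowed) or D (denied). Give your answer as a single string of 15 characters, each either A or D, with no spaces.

Simulating step by step:
  req#1 t=0s: ALLOW
  req#2 t=0s: ALLOW
  req#3 t=1s: ALLOW
  req#4 t=1s: ALLOW
  req#5 t=1s: DENY
  req#6 t=1s: DENY
  req#7 t=1s: DENY
  req#8 t=3s: ALLOW
  req#9 t=3s: ALLOW
  req#10 t=3s: DENY
  req#11 t=3s: DENY
  req#12 t=3s: DENY
  req#13 t=3s: DENY
  req#14 t=3s: DENY
  req#15 t=3s: DENY

Answer: AAAADDDAADDDDDD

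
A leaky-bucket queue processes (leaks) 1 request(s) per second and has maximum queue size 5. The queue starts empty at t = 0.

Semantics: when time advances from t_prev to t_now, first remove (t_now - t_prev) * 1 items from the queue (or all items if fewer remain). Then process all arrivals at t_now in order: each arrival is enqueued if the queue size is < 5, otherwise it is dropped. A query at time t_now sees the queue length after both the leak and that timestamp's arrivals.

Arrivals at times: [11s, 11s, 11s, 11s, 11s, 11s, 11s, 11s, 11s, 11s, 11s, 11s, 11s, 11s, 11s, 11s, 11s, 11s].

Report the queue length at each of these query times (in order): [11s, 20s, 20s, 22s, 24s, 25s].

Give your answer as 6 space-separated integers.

Queue lengths at query times:
  query t=11s: backlog = 5
  query t=20s: backlog = 0
  query t=20s: backlog = 0
  query t=22s: backlog = 0
  query t=24s: backlog = 0
  query t=25s: backlog = 0

Answer: 5 0 0 0 0 0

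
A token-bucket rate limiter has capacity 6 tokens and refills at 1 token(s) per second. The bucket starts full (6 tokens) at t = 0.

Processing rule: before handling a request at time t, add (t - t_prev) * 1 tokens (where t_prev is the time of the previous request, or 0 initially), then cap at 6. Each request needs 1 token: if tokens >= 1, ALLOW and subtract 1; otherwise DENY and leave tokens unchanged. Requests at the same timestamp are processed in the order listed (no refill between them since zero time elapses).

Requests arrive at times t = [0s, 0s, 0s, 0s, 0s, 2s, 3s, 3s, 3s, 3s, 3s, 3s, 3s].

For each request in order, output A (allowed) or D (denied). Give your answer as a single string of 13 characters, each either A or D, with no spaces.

Simulating step by step:
  req#1 t=0s: ALLOW
  req#2 t=0s: ALLOW
  req#3 t=0s: ALLOW
  req#4 t=0s: ALLOW
  req#5 t=0s: ALLOW
  req#6 t=2s: ALLOW
  req#7 t=3s: ALLOW
  req#8 t=3s: ALLOW
  req#9 t=3s: ALLOW
  req#10 t=3s: DENY
  req#11 t=3s: DENY
  req#12 t=3s: DENY
  req#13 t=3s: DENY

Answer: AAAAAAAAADDDD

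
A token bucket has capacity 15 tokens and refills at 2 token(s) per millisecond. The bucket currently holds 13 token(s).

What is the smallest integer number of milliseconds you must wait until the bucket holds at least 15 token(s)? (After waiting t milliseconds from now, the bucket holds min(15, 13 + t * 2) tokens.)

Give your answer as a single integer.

Need 13 + t * 2 >= 15, so t >= 2/2.
Smallest integer t = ceil(2/2) = 1.

Answer: 1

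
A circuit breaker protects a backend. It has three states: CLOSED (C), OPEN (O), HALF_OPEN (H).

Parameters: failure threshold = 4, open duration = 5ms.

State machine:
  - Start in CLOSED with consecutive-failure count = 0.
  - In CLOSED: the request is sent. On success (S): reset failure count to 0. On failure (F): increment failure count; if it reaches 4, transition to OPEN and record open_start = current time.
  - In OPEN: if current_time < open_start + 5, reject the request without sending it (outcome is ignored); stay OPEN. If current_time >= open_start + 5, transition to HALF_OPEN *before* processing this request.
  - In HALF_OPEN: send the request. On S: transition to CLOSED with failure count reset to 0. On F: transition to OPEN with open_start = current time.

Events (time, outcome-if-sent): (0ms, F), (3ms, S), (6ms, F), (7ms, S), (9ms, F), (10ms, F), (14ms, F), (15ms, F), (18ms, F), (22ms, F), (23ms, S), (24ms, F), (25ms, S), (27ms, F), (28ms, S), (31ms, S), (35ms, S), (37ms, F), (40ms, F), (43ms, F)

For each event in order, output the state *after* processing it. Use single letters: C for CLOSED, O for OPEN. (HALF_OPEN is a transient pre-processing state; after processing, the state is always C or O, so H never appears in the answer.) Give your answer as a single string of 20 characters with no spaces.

State after each event:
  event#1 t=0ms outcome=F: state=CLOSED
  event#2 t=3ms outcome=S: state=CLOSED
  event#3 t=6ms outcome=F: state=CLOSED
  event#4 t=7ms outcome=S: state=CLOSED
  event#5 t=9ms outcome=F: state=CLOSED
  event#6 t=10ms outcome=F: state=CLOSED
  event#7 t=14ms outcome=F: state=CLOSED
  event#8 t=15ms outcome=F: state=OPEN
  event#9 t=18ms outcome=F: state=OPEN
  event#10 t=22ms outcome=F: state=OPEN
  event#11 t=23ms outcome=S: state=OPEN
  event#12 t=24ms outcome=F: state=OPEN
  event#13 t=25ms outcome=S: state=OPEN
  event#14 t=27ms outcome=F: state=OPEN
  event#15 t=28ms outcome=S: state=OPEN
  event#16 t=31ms outcome=S: state=OPEN
  event#17 t=35ms outcome=S: state=CLOSED
  event#18 t=37ms outcome=F: state=CLOSED
  event#19 t=40ms outcome=F: state=CLOSED
  event#20 t=43ms outcome=F: state=CLOSED

Answer: CCCCCCCOOOOOOOOOCCCC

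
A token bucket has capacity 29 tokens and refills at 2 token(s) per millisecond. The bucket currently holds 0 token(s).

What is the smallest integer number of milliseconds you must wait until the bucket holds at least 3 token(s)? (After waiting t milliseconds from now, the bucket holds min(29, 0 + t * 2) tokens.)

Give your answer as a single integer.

Answer: 2

Derivation:
Need 0 + t * 2 >= 3, so t >= 3/2.
Smallest integer t = ceil(3/2) = 2.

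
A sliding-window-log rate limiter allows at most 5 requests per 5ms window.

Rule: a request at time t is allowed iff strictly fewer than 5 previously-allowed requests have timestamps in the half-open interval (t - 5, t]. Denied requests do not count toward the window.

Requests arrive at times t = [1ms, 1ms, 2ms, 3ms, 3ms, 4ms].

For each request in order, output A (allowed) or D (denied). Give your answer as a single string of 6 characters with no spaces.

Answer: AAAAAD

Derivation:
Tracking allowed requests in the window:
  req#1 t=1ms: ALLOW
  req#2 t=1ms: ALLOW
  req#3 t=2ms: ALLOW
  req#4 t=3ms: ALLOW
  req#5 t=3ms: ALLOW
  req#6 t=4ms: DENY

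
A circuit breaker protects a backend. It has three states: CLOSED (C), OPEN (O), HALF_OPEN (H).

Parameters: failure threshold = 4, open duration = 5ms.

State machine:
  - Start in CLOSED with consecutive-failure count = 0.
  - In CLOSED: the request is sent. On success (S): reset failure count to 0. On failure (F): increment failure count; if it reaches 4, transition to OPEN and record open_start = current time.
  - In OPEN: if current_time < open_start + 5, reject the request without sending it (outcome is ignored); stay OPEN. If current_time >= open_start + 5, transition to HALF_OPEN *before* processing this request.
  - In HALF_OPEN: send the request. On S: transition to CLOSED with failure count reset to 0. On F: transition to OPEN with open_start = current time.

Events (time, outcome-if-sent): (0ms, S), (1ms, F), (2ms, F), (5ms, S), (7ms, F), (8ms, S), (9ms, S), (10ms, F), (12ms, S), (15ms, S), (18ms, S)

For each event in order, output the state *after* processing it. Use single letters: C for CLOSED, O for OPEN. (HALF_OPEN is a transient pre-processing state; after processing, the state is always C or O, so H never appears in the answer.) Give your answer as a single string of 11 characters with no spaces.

Answer: CCCCCCCCCCC

Derivation:
State after each event:
  event#1 t=0ms outcome=S: state=CLOSED
  event#2 t=1ms outcome=F: state=CLOSED
  event#3 t=2ms outcome=F: state=CLOSED
  event#4 t=5ms outcome=S: state=CLOSED
  event#5 t=7ms outcome=F: state=CLOSED
  event#6 t=8ms outcome=S: state=CLOSED
  event#7 t=9ms outcome=S: state=CLOSED
  event#8 t=10ms outcome=F: state=CLOSED
  event#9 t=12ms outcome=S: state=CLOSED
  event#10 t=15ms outcome=S: state=CLOSED
  event#11 t=18ms outcome=S: state=CLOSED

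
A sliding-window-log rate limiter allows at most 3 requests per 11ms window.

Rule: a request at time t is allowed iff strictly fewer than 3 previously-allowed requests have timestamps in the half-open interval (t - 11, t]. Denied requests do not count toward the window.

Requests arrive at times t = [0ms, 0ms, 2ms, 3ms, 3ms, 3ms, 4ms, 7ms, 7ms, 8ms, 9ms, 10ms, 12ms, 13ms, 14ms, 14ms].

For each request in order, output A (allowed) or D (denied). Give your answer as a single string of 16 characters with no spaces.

Answer: AAADDDDDDDDDAAAD

Derivation:
Tracking allowed requests in the window:
  req#1 t=0ms: ALLOW
  req#2 t=0ms: ALLOW
  req#3 t=2ms: ALLOW
  req#4 t=3ms: DENY
  req#5 t=3ms: DENY
  req#6 t=3ms: DENY
  req#7 t=4ms: DENY
  req#8 t=7ms: DENY
  req#9 t=7ms: DENY
  req#10 t=8ms: DENY
  req#11 t=9ms: DENY
  req#12 t=10ms: DENY
  req#13 t=12ms: ALLOW
  req#14 t=13ms: ALLOW
  req#15 t=14ms: ALLOW
  req#16 t=14ms: DENY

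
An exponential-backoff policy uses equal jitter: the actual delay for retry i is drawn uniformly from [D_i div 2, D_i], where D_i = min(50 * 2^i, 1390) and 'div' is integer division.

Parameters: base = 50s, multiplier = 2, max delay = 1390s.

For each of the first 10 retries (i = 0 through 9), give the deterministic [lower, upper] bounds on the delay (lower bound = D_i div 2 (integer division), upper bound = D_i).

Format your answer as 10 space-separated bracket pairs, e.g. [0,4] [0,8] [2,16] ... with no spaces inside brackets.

Computing bounds per retry:
  i=0: D_i=min(50*2^0,1390)=50, bounds=[25,50]
  i=1: D_i=min(50*2^1,1390)=100, bounds=[50,100]
  i=2: D_i=min(50*2^2,1390)=200, bounds=[100,200]
  i=3: D_i=min(50*2^3,1390)=400, bounds=[200,400]
  i=4: D_i=min(50*2^4,1390)=800, bounds=[400,800]
  i=5: D_i=min(50*2^5,1390)=1390, bounds=[695,1390]
  i=6: D_i=min(50*2^6,1390)=1390, bounds=[695,1390]
  i=7: D_i=min(50*2^7,1390)=1390, bounds=[695,1390]
  i=8: D_i=min(50*2^8,1390)=1390, bounds=[695,1390]
  i=9: D_i=min(50*2^9,1390)=1390, bounds=[695,1390]

Answer: [25,50] [50,100] [100,200] [200,400] [400,800] [695,1390] [695,1390] [695,1390] [695,1390] [695,1390]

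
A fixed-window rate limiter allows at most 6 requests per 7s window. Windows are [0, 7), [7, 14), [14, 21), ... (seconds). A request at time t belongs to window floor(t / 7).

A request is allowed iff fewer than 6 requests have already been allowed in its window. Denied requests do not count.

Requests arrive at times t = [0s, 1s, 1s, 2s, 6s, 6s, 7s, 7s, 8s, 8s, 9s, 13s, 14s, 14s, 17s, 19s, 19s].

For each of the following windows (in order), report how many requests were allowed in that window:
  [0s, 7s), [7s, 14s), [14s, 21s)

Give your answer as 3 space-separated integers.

Answer: 6 6 5

Derivation:
Processing requests:
  req#1 t=0s (window 0): ALLOW
  req#2 t=1s (window 0): ALLOW
  req#3 t=1s (window 0): ALLOW
  req#4 t=2s (window 0): ALLOW
  req#5 t=6s (window 0): ALLOW
  req#6 t=6s (window 0): ALLOW
  req#7 t=7s (window 1): ALLOW
  req#8 t=7s (window 1): ALLOW
  req#9 t=8s (window 1): ALLOW
  req#10 t=8s (window 1): ALLOW
  req#11 t=9s (window 1): ALLOW
  req#12 t=13s (window 1): ALLOW
  req#13 t=14s (window 2): ALLOW
  req#14 t=14s (window 2): ALLOW
  req#15 t=17s (window 2): ALLOW
  req#16 t=19s (window 2): ALLOW
  req#17 t=19s (window 2): ALLOW

Allowed counts by window: 6 6 5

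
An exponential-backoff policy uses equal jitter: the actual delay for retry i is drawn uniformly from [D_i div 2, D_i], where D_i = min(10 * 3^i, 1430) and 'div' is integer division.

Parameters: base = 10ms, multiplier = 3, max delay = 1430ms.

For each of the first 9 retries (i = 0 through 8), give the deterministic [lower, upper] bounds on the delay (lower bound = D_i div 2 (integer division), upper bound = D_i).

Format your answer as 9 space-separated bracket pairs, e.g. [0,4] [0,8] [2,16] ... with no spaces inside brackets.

Computing bounds per retry:
  i=0: D_i=min(10*3^0,1430)=10, bounds=[5,10]
  i=1: D_i=min(10*3^1,1430)=30, bounds=[15,30]
  i=2: D_i=min(10*3^2,1430)=90, bounds=[45,90]
  i=3: D_i=min(10*3^3,1430)=270, bounds=[135,270]
  i=4: D_i=min(10*3^4,1430)=810, bounds=[405,810]
  i=5: D_i=min(10*3^5,1430)=1430, bounds=[715,1430]
  i=6: D_i=min(10*3^6,1430)=1430, bounds=[715,1430]
  i=7: D_i=min(10*3^7,1430)=1430, bounds=[715,1430]
  i=8: D_i=min(10*3^8,1430)=1430, bounds=[715,1430]

Answer: [5,10] [15,30] [45,90] [135,270] [405,810] [715,1430] [715,1430] [715,1430] [715,1430]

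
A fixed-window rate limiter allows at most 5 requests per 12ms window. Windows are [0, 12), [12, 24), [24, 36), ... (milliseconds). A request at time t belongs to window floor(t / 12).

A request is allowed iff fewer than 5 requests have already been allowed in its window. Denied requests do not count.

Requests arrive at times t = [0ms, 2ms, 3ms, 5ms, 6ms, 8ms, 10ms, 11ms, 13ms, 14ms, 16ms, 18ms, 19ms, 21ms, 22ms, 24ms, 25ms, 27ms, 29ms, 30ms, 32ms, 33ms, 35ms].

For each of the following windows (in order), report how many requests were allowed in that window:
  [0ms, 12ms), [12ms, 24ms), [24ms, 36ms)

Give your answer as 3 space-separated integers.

Processing requests:
  req#1 t=0ms (window 0): ALLOW
  req#2 t=2ms (window 0): ALLOW
  req#3 t=3ms (window 0): ALLOW
  req#4 t=5ms (window 0): ALLOW
  req#5 t=6ms (window 0): ALLOW
  req#6 t=8ms (window 0): DENY
  req#7 t=10ms (window 0): DENY
  req#8 t=11ms (window 0): DENY
  req#9 t=13ms (window 1): ALLOW
  req#10 t=14ms (window 1): ALLOW
  req#11 t=16ms (window 1): ALLOW
  req#12 t=18ms (window 1): ALLOW
  req#13 t=19ms (window 1): ALLOW
  req#14 t=21ms (window 1): DENY
  req#15 t=22ms (window 1): DENY
  req#16 t=24ms (window 2): ALLOW
  req#17 t=25ms (window 2): ALLOW
  req#18 t=27ms (window 2): ALLOW
  req#19 t=29ms (window 2): ALLOW
  req#20 t=30ms (window 2): ALLOW
  req#21 t=32ms (window 2): DENY
  req#22 t=33ms (window 2): DENY
  req#23 t=35ms (window 2): DENY

Allowed counts by window: 5 5 5

Answer: 5 5 5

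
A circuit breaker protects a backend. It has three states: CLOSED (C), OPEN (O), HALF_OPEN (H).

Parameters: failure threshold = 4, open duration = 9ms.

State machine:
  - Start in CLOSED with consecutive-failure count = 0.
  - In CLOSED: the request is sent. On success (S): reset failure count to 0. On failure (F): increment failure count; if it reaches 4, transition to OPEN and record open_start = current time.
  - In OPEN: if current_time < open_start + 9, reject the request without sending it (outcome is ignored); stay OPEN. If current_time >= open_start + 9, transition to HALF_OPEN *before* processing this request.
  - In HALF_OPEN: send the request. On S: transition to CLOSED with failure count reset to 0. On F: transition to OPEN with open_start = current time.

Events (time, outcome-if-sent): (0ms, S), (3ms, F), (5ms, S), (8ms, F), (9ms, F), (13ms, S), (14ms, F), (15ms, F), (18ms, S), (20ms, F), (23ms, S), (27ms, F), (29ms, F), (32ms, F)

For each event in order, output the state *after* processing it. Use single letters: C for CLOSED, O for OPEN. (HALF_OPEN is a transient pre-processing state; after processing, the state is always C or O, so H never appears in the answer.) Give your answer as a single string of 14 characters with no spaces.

State after each event:
  event#1 t=0ms outcome=S: state=CLOSED
  event#2 t=3ms outcome=F: state=CLOSED
  event#3 t=5ms outcome=S: state=CLOSED
  event#4 t=8ms outcome=F: state=CLOSED
  event#5 t=9ms outcome=F: state=CLOSED
  event#6 t=13ms outcome=S: state=CLOSED
  event#7 t=14ms outcome=F: state=CLOSED
  event#8 t=15ms outcome=F: state=CLOSED
  event#9 t=18ms outcome=S: state=CLOSED
  event#10 t=20ms outcome=F: state=CLOSED
  event#11 t=23ms outcome=S: state=CLOSED
  event#12 t=27ms outcome=F: state=CLOSED
  event#13 t=29ms outcome=F: state=CLOSED
  event#14 t=32ms outcome=F: state=CLOSED

Answer: CCCCCCCCCCCCCC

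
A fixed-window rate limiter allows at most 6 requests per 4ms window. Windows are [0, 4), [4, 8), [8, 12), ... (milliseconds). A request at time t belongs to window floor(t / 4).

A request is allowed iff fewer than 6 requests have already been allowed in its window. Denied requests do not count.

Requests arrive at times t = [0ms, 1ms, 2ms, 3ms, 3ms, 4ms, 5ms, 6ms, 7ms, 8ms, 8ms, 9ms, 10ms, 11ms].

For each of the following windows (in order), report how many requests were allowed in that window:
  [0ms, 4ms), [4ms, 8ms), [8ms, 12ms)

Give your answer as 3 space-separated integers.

Answer: 5 4 5

Derivation:
Processing requests:
  req#1 t=0ms (window 0): ALLOW
  req#2 t=1ms (window 0): ALLOW
  req#3 t=2ms (window 0): ALLOW
  req#4 t=3ms (window 0): ALLOW
  req#5 t=3ms (window 0): ALLOW
  req#6 t=4ms (window 1): ALLOW
  req#7 t=5ms (window 1): ALLOW
  req#8 t=6ms (window 1): ALLOW
  req#9 t=7ms (window 1): ALLOW
  req#10 t=8ms (window 2): ALLOW
  req#11 t=8ms (window 2): ALLOW
  req#12 t=9ms (window 2): ALLOW
  req#13 t=10ms (window 2): ALLOW
  req#14 t=11ms (window 2): ALLOW

Allowed counts by window: 5 4 5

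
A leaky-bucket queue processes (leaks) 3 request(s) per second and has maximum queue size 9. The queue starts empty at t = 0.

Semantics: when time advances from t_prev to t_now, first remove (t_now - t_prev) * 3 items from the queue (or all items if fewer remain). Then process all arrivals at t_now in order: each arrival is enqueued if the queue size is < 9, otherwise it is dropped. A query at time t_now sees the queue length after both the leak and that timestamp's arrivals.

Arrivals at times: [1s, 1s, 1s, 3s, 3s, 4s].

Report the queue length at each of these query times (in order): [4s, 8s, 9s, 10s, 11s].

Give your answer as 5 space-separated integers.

Queue lengths at query times:
  query t=4s: backlog = 1
  query t=8s: backlog = 0
  query t=9s: backlog = 0
  query t=10s: backlog = 0
  query t=11s: backlog = 0

Answer: 1 0 0 0 0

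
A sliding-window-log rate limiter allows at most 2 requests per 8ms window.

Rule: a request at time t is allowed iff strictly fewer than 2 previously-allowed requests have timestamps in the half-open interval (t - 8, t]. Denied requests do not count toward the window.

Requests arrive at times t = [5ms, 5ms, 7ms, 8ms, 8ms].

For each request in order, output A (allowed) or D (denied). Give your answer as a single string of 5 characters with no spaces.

Tracking allowed requests in the window:
  req#1 t=5ms: ALLOW
  req#2 t=5ms: ALLOW
  req#3 t=7ms: DENY
  req#4 t=8ms: DENY
  req#5 t=8ms: DENY

Answer: AADDD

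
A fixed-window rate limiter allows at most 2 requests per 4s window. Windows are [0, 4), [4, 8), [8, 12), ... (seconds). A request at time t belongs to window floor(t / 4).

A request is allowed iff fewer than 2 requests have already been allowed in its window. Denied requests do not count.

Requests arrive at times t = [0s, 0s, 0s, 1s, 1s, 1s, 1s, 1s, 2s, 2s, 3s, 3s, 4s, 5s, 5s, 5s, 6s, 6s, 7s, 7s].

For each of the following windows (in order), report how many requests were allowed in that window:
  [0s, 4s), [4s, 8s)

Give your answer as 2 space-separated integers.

Processing requests:
  req#1 t=0s (window 0): ALLOW
  req#2 t=0s (window 0): ALLOW
  req#3 t=0s (window 0): DENY
  req#4 t=1s (window 0): DENY
  req#5 t=1s (window 0): DENY
  req#6 t=1s (window 0): DENY
  req#7 t=1s (window 0): DENY
  req#8 t=1s (window 0): DENY
  req#9 t=2s (window 0): DENY
  req#10 t=2s (window 0): DENY
  req#11 t=3s (window 0): DENY
  req#12 t=3s (window 0): DENY
  req#13 t=4s (window 1): ALLOW
  req#14 t=5s (window 1): ALLOW
  req#15 t=5s (window 1): DENY
  req#16 t=5s (window 1): DENY
  req#17 t=6s (window 1): DENY
  req#18 t=6s (window 1): DENY
  req#19 t=7s (window 1): DENY
  req#20 t=7s (window 1): DENY

Allowed counts by window: 2 2

Answer: 2 2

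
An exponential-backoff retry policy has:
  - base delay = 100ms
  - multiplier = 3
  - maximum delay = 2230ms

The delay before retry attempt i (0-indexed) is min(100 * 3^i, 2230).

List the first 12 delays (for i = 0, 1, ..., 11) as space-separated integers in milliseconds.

Computing each delay:
  i=0: min(100*3^0, 2230) = 100
  i=1: min(100*3^1, 2230) = 300
  i=2: min(100*3^2, 2230) = 900
  i=3: min(100*3^3, 2230) = 2230
  i=4: min(100*3^4, 2230) = 2230
  i=5: min(100*3^5, 2230) = 2230
  i=6: min(100*3^6, 2230) = 2230
  i=7: min(100*3^7, 2230) = 2230
  i=8: min(100*3^8, 2230) = 2230
  i=9: min(100*3^9, 2230) = 2230
  i=10: min(100*3^10, 2230) = 2230
  i=11: min(100*3^11, 2230) = 2230

Answer: 100 300 900 2230 2230 2230 2230 2230 2230 2230 2230 2230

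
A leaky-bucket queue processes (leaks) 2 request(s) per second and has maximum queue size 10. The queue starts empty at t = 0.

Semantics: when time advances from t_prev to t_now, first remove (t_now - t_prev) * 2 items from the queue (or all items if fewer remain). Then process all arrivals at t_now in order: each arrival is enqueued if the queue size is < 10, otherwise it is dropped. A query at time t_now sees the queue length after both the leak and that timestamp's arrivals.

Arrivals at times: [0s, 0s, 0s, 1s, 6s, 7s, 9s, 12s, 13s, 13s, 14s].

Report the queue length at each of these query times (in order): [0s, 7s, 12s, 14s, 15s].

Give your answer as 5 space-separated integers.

Queue lengths at query times:
  query t=0s: backlog = 3
  query t=7s: backlog = 1
  query t=12s: backlog = 1
  query t=14s: backlog = 1
  query t=15s: backlog = 0

Answer: 3 1 1 1 0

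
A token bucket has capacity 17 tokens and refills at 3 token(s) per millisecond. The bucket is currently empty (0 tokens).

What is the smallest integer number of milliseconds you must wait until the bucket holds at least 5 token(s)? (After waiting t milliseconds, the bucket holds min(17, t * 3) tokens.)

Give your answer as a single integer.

Need t * 3 >= 5, so t >= 5/3.
Smallest integer t = ceil(5/3) = 2.

Answer: 2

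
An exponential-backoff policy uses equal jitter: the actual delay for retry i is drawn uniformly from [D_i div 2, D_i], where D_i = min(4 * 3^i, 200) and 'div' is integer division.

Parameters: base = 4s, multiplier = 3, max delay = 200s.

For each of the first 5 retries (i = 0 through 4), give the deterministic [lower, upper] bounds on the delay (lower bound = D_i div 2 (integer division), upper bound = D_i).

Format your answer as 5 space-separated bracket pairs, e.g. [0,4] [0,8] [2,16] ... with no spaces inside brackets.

Answer: [2,4] [6,12] [18,36] [54,108] [100,200]

Derivation:
Computing bounds per retry:
  i=0: D_i=min(4*3^0,200)=4, bounds=[2,4]
  i=1: D_i=min(4*3^1,200)=12, bounds=[6,12]
  i=2: D_i=min(4*3^2,200)=36, bounds=[18,36]
  i=3: D_i=min(4*3^3,200)=108, bounds=[54,108]
  i=4: D_i=min(4*3^4,200)=200, bounds=[100,200]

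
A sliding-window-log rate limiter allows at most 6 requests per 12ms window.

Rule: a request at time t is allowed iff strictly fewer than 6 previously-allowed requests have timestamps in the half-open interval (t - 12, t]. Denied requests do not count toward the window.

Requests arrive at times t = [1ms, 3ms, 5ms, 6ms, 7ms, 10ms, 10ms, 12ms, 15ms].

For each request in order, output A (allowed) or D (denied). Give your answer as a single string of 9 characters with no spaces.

Tracking allowed requests in the window:
  req#1 t=1ms: ALLOW
  req#2 t=3ms: ALLOW
  req#3 t=5ms: ALLOW
  req#4 t=6ms: ALLOW
  req#5 t=7ms: ALLOW
  req#6 t=10ms: ALLOW
  req#7 t=10ms: DENY
  req#8 t=12ms: DENY
  req#9 t=15ms: ALLOW

Answer: AAAAAADDA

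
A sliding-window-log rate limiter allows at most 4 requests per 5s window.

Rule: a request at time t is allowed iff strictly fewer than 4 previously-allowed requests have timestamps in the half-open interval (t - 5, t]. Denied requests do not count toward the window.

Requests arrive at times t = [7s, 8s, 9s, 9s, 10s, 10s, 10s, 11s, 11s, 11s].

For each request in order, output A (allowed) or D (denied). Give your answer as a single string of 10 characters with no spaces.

Answer: AAAADDDDDD

Derivation:
Tracking allowed requests in the window:
  req#1 t=7s: ALLOW
  req#2 t=8s: ALLOW
  req#3 t=9s: ALLOW
  req#4 t=9s: ALLOW
  req#5 t=10s: DENY
  req#6 t=10s: DENY
  req#7 t=10s: DENY
  req#8 t=11s: DENY
  req#9 t=11s: DENY
  req#10 t=11s: DENY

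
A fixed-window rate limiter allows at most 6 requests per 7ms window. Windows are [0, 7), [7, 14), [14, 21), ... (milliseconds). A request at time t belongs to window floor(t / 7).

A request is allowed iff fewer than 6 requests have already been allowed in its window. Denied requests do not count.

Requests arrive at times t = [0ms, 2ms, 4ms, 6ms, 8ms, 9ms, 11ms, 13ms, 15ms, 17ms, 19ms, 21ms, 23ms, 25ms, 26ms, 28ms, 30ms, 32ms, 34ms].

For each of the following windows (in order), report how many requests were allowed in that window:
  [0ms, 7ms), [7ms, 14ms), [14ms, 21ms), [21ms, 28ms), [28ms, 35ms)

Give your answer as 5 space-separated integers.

Processing requests:
  req#1 t=0ms (window 0): ALLOW
  req#2 t=2ms (window 0): ALLOW
  req#3 t=4ms (window 0): ALLOW
  req#4 t=6ms (window 0): ALLOW
  req#5 t=8ms (window 1): ALLOW
  req#6 t=9ms (window 1): ALLOW
  req#7 t=11ms (window 1): ALLOW
  req#8 t=13ms (window 1): ALLOW
  req#9 t=15ms (window 2): ALLOW
  req#10 t=17ms (window 2): ALLOW
  req#11 t=19ms (window 2): ALLOW
  req#12 t=21ms (window 3): ALLOW
  req#13 t=23ms (window 3): ALLOW
  req#14 t=25ms (window 3): ALLOW
  req#15 t=26ms (window 3): ALLOW
  req#16 t=28ms (window 4): ALLOW
  req#17 t=30ms (window 4): ALLOW
  req#18 t=32ms (window 4): ALLOW
  req#19 t=34ms (window 4): ALLOW

Allowed counts by window: 4 4 3 4 4

Answer: 4 4 3 4 4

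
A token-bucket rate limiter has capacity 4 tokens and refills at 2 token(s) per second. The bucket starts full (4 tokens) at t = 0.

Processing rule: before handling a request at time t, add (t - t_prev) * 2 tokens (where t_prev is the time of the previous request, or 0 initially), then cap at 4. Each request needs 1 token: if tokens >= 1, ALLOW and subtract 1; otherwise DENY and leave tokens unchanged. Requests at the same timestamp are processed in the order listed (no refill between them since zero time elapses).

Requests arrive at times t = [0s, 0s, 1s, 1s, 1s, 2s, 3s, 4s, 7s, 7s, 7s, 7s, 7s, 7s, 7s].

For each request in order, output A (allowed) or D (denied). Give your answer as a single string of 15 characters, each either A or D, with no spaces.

Answer: AAAAAAAAAAAADDD

Derivation:
Simulating step by step:
  req#1 t=0s: ALLOW
  req#2 t=0s: ALLOW
  req#3 t=1s: ALLOW
  req#4 t=1s: ALLOW
  req#5 t=1s: ALLOW
  req#6 t=2s: ALLOW
  req#7 t=3s: ALLOW
  req#8 t=4s: ALLOW
  req#9 t=7s: ALLOW
  req#10 t=7s: ALLOW
  req#11 t=7s: ALLOW
  req#12 t=7s: ALLOW
  req#13 t=7s: DENY
  req#14 t=7s: DENY
  req#15 t=7s: DENY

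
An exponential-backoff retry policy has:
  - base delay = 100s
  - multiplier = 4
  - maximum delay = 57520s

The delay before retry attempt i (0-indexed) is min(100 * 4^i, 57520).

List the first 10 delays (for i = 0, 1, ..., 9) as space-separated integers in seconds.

Answer: 100 400 1600 6400 25600 57520 57520 57520 57520 57520

Derivation:
Computing each delay:
  i=0: min(100*4^0, 57520) = 100
  i=1: min(100*4^1, 57520) = 400
  i=2: min(100*4^2, 57520) = 1600
  i=3: min(100*4^3, 57520) = 6400
  i=4: min(100*4^4, 57520) = 25600
  i=5: min(100*4^5, 57520) = 57520
  i=6: min(100*4^6, 57520) = 57520
  i=7: min(100*4^7, 57520) = 57520
  i=8: min(100*4^8, 57520) = 57520
  i=9: min(100*4^9, 57520) = 57520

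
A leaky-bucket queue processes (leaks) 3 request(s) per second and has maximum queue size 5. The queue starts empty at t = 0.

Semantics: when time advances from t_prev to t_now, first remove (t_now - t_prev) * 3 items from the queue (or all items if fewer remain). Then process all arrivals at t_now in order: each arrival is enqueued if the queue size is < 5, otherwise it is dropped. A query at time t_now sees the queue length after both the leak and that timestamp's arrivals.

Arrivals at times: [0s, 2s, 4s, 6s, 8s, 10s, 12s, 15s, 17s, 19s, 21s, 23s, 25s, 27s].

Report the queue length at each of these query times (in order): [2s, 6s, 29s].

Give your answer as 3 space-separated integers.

Queue lengths at query times:
  query t=2s: backlog = 1
  query t=6s: backlog = 1
  query t=29s: backlog = 0

Answer: 1 1 0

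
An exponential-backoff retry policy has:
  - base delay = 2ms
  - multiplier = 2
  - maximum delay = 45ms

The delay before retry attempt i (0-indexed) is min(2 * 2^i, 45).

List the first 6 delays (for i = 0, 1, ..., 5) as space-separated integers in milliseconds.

Computing each delay:
  i=0: min(2*2^0, 45) = 2
  i=1: min(2*2^1, 45) = 4
  i=2: min(2*2^2, 45) = 8
  i=3: min(2*2^3, 45) = 16
  i=4: min(2*2^4, 45) = 32
  i=5: min(2*2^5, 45) = 45

Answer: 2 4 8 16 32 45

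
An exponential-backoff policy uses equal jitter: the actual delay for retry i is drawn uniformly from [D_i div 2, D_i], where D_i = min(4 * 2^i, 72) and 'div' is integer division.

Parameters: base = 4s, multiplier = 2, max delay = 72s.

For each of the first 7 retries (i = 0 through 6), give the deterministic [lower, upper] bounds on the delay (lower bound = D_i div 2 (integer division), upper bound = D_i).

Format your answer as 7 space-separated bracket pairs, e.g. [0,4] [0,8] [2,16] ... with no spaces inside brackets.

Computing bounds per retry:
  i=0: D_i=min(4*2^0,72)=4, bounds=[2,4]
  i=1: D_i=min(4*2^1,72)=8, bounds=[4,8]
  i=2: D_i=min(4*2^2,72)=16, bounds=[8,16]
  i=3: D_i=min(4*2^3,72)=32, bounds=[16,32]
  i=4: D_i=min(4*2^4,72)=64, bounds=[32,64]
  i=5: D_i=min(4*2^5,72)=72, bounds=[36,72]
  i=6: D_i=min(4*2^6,72)=72, bounds=[36,72]

Answer: [2,4] [4,8] [8,16] [16,32] [32,64] [36,72] [36,72]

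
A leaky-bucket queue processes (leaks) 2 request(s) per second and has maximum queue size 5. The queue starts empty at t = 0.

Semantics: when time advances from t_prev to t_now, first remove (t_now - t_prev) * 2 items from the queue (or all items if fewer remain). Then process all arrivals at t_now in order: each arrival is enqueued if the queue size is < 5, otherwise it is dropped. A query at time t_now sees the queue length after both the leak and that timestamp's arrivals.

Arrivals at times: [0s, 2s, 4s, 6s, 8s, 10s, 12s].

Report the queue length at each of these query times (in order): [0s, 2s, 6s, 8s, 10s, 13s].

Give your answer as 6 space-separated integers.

Answer: 1 1 1 1 1 0

Derivation:
Queue lengths at query times:
  query t=0s: backlog = 1
  query t=2s: backlog = 1
  query t=6s: backlog = 1
  query t=8s: backlog = 1
  query t=10s: backlog = 1
  query t=13s: backlog = 0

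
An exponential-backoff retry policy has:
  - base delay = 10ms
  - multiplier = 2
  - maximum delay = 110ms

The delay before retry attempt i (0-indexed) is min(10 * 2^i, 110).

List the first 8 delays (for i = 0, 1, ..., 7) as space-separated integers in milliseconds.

Answer: 10 20 40 80 110 110 110 110

Derivation:
Computing each delay:
  i=0: min(10*2^0, 110) = 10
  i=1: min(10*2^1, 110) = 20
  i=2: min(10*2^2, 110) = 40
  i=3: min(10*2^3, 110) = 80
  i=4: min(10*2^4, 110) = 110
  i=5: min(10*2^5, 110) = 110
  i=6: min(10*2^6, 110) = 110
  i=7: min(10*2^7, 110) = 110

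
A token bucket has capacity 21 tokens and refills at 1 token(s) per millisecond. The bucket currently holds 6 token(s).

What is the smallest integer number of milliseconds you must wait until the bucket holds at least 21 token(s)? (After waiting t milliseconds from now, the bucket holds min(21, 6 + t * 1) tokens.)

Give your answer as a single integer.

Need 6 + t * 1 >= 21, so t >= 15/1.
Smallest integer t = ceil(15/1) = 15.

Answer: 15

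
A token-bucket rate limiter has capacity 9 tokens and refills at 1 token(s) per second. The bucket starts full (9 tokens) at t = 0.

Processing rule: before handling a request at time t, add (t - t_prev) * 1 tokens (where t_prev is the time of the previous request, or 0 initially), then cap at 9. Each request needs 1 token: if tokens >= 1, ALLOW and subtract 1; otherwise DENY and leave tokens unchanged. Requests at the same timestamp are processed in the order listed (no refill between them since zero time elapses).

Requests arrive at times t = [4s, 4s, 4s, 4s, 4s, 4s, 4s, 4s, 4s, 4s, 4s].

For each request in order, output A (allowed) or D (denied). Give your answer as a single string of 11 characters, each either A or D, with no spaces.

Simulating step by step:
  req#1 t=4s: ALLOW
  req#2 t=4s: ALLOW
  req#3 t=4s: ALLOW
  req#4 t=4s: ALLOW
  req#5 t=4s: ALLOW
  req#6 t=4s: ALLOW
  req#7 t=4s: ALLOW
  req#8 t=4s: ALLOW
  req#9 t=4s: ALLOW
  req#10 t=4s: DENY
  req#11 t=4s: DENY

Answer: AAAAAAAAADD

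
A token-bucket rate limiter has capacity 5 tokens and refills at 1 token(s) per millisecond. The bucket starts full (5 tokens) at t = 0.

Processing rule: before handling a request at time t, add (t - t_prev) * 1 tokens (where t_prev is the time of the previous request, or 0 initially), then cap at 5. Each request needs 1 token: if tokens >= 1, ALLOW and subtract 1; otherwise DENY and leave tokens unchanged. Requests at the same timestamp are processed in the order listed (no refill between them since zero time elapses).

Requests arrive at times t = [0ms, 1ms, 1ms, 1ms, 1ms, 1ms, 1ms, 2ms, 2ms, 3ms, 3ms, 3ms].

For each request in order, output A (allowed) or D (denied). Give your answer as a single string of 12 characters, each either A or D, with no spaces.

Simulating step by step:
  req#1 t=0ms: ALLOW
  req#2 t=1ms: ALLOW
  req#3 t=1ms: ALLOW
  req#4 t=1ms: ALLOW
  req#5 t=1ms: ALLOW
  req#6 t=1ms: ALLOW
  req#7 t=1ms: DENY
  req#8 t=2ms: ALLOW
  req#9 t=2ms: DENY
  req#10 t=3ms: ALLOW
  req#11 t=3ms: DENY
  req#12 t=3ms: DENY

Answer: AAAAAADADADD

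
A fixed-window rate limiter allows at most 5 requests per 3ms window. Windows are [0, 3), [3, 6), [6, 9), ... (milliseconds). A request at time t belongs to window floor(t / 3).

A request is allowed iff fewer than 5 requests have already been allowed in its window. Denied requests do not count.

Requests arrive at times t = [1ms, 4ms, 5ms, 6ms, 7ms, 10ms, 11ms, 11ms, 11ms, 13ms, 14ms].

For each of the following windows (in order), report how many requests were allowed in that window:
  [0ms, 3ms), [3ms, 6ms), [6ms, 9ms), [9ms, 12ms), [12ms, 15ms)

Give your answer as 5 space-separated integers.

Processing requests:
  req#1 t=1ms (window 0): ALLOW
  req#2 t=4ms (window 1): ALLOW
  req#3 t=5ms (window 1): ALLOW
  req#4 t=6ms (window 2): ALLOW
  req#5 t=7ms (window 2): ALLOW
  req#6 t=10ms (window 3): ALLOW
  req#7 t=11ms (window 3): ALLOW
  req#8 t=11ms (window 3): ALLOW
  req#9 t=11ms (window 3): ALLOW
  req#10 t=13ms (window 4): ALLOW
  req#11 t=14ms (window 4): ALLOW

Allowed counts by window: 1 2 2 4 2

Answer: 1 2 2 4 2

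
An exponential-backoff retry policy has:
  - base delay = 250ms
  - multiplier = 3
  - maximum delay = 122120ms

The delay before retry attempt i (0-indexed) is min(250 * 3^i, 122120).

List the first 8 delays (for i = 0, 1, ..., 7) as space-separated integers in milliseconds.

Computing each delay:
  i=0: min(250*3^0, 122120) = 250
  i=1: min(250*3^1, 122120) = 750
  i=2: min(250*3^2, 122120) = 2250
  i=3: min(250*3^3, 122120) = 6750
  i=4: min(250*3^4, 122120) = 20250
  i=5: min(250*3^5, 122120) = 60750
  i=6: min(250*3^6, 122120) = 122120
  i=7: min(250*3^7, 122120) = 122120

Answer: 250 750 2250 6750 20250 60750 122120 122120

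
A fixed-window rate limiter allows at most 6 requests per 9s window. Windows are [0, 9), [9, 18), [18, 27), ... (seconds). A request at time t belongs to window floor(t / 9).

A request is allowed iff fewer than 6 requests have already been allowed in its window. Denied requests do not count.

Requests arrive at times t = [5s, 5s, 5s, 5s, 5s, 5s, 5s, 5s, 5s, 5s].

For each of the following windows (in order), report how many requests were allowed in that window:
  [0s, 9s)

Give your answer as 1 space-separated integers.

Processing requests:
  req#1 t=5s (window 0): ALLOW
  req#2 t=5s (window 0): ALLOW
  req#3 t=5s (window 0): ALLOW
  req#4 t=5s (window 0): ALLOW
  req#5 t=5s (window 0): ALLOW
  req#6 t=5s (window 0): ALLOW
  req#7 t=5s (window 0): DENY
  req#8 t=5s (window 0): DENY
  req#9 t=5s (window 0): DENY
  req#10 t=5s (window 0): DENY

Allowed counts by window: 6

Answer: 6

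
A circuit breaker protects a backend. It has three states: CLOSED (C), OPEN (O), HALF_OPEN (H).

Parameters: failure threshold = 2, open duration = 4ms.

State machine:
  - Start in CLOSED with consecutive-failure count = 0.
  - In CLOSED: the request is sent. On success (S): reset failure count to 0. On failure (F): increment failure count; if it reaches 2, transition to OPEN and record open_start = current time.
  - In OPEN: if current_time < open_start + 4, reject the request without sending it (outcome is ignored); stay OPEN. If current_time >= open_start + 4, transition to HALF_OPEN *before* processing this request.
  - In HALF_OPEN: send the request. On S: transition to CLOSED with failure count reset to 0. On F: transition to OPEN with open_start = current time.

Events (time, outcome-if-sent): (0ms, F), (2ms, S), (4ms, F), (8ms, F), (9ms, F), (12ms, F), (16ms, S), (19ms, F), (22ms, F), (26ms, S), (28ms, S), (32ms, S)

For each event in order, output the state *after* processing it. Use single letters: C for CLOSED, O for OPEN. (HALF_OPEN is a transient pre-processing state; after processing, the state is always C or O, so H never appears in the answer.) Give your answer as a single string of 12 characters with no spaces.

Answer: CCCOOOCCOCCC

Derivation:
State after each event:
  event#1 t=0ms outcome=F: state=CLOSED
  event#2 t=2ms outcome=S: state=CLOSED
  event#3 t=4ms outcome=F: state=CLOSED
  event#4 t=8ms outcome=F: state=OPEN
  event#5 t=9ms outcome=F: state=OPEN
  event#6 t=12ms outcome=F: state=OPEN
  event#7 t=16ms outcome=S: state=CLOSED
  event#8 t=19ms outcome=F: state=CLOSED
  event#9 t=22ms outcome=F: state=OPEN
  event#10 t=26ms outcome=S: state=CLOSED
  event#11 t=28ms outcome=S: state=CLOSED
  event#12 t=32ms outcome=S: state=CLOSED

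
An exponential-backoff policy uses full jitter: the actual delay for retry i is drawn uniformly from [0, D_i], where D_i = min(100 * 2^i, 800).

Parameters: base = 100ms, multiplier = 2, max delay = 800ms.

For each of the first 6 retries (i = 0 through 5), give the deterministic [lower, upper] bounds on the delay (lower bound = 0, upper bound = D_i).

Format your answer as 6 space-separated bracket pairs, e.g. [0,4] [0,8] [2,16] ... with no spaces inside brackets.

Computing bounds per retry:
  i=0: D_i=min(100*2^0,800)=100, bounds=[0,100]
  i=1: D_i=min(100*2^1,800)=200, bounds=[0,200]
  i=2: D_i=min(100*2^2,800)=400, bounds=[0,400]
  i=3: D_i=min(100*2^3,800)=800, bounds=[0,800]
  i=4: D_i=min(100*2^4,800)=800, bounds=[0,800]
  i=5: D_i=min(100*2^5,800)=800, bounds=[0,800]

Answer: [0,100] [0,200] [0,400] [0,800] [0,800] [0,800]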